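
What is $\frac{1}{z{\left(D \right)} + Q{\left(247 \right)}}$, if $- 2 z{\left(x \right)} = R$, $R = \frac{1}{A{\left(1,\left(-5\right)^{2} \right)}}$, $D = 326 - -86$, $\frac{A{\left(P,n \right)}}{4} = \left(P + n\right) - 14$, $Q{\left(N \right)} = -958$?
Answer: $- \frac{96}{91969} \approx -0.0010438$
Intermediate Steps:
$A{\left(P,n \right)} = -56 + 4 P + 4 n$ ($A{\left(P,n \right)} = 4 \left(\left(P + n\right) - 14\right) = 4 \left(-14 + P + n\right) = -56 + 4 P + 4 n$)
$D = 412$ ($D = 326 + 86 = 412$)
$R = \frac{1}{48}$ ($R = \frac{1}{-56 + 4 \cdot 1 + 4 \left(-5\right)^{2}} = \frac{1}{-56 + 4 + 4 \cdot 25} = \frac{1}{-56 + 4 + 100} = \frac{1}{48} \approx 0.020833$)
$z{\left(x \right)} = - \frac{1}{96}$ ($z{\left(x \right)} = \left(- \frac{1}{2}\right) \frac{1}{48} = - \frac{1}{96}$)
$\frac{1}{z{\left(D \right)} + Q{\left(247 \right)}} = \frac{1}{- \frac{1}{96} - 958} = \frac{1}{- \frac{91969}{96}} = - \frac{96}{91969}$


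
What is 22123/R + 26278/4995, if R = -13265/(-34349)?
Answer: 108458962801/1893105 ≈ 57292.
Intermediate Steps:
R = 1895/4907 (R = -13265*(-1/34349) = 1895/4907 ≈ 0.38618)
22123/R + 26278/4995 = 22123/(1895/4907) + 26278/4995 = 22123*(4907/1895) + 26278*(1/4995) = 108557561/1895 + 26278/4995 = 108458962801/1893105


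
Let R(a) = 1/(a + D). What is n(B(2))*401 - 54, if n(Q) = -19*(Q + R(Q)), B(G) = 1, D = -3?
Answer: -7727/2 ≈ -3863.5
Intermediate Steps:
R(a) = 1/(-3 + a) (R(a) = 1/(a - 3) = 1/(-3 + a))
n(Q) = -19*Q - 19/(-3 + Q) (n(Q) = -19*(Q + 1/(-3 + Q)) = -19*Q - 19/(-3 + Q))
n(B(2))*401 - 54 = (19*(-1 - 1*1*(-3 + 1))/(-3 + 1))*401 - 54 = (19*(-1 - 1*1*(-2))/(-2))*401 - 54 = (19*(-1/2)*(-1 + 2))*401 - 54 = (19*(-1/2)*1)*401 - 54 = -19/2*401 - 54 = -7619/2 - 54 = -7727/2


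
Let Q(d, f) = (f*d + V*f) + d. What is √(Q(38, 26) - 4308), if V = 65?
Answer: 2*I*√398 ≈ 39.9*I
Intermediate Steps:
Q(d, f) = d + 65*f + d*f (Q(d, f) = (f*d + 65*f) + d = (d*f + 65*f) + d = (65*f + d*f) + d = d + 65*f + d*f)
√(Q(38, 26) - 4308) = √((38 + 65*26 + 38*26) - 4308) = √((38 + 1690 + 988) - 4308) = √(2716 - 4308) = √(-1592) = 2*I*√398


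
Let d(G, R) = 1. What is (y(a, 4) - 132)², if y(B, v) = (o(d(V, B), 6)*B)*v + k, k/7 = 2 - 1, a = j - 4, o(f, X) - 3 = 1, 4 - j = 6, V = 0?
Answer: 48841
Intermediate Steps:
j = -2 (j = 4 - 1*6 = 4 - 6 = -2)
o(f, X) = 4 (o(f, X) = 3 + 1 = 4)
a = -6 (a = -2 - 4 = -6)
k = 7 (k = 7*(2 - 1) = 7*1 = 7)
y(B, v) = 7 + 4*B*v (y(B, v) = (4*B)*v + 7 = 4*B*v + 7 = 7 + 4*B*v)
(y(a, 4) - 132)² = ((7 + 4*(-6)*4) - 132)² = ((7 - 96) - 132)² = (-89 - 132)² = (-221)² = 48841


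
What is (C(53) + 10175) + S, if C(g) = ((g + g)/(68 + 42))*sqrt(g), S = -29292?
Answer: -19117 + 53*sqrt(53)/55 ≈ -19110.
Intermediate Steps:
C(g) = g**(3/2)/55 (C(g) = ((2*g)/110)*sqrt(g) = ((2*g)*(1/110))*sqrt(g) = (g/55)*sqrt(g) = g**(3/2)/55)
(C(53) + 10175) + S = (53**(3/2)/55 + 10175) - 29292 = ((53*sqrt(53))/55 + 10175) - 29292 = (53*sqrt(53)/55 + 10175) - 29292 = (10175 + 53*sqrt(53)/55) - 29292 = -19117 + 53*sqrt(53)/55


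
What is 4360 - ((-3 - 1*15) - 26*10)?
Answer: 4638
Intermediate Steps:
4360 - ((-3 - 1*15) - 26*10) = 4360 - ((-3 - 15) - 260) = 4360 - (-18 - 260) = 4360 - 1*(-278) = 4360 + 278 = 4638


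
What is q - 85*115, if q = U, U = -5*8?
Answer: -9815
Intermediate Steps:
U = -40
q = -40
q - 85*115 = -40 - 85*115 = -40 - 9775 = -9815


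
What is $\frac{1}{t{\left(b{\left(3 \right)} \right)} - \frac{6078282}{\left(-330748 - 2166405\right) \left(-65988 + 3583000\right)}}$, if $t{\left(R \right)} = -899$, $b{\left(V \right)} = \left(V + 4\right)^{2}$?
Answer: $- \frac{4391258533418}{3947741418503641} \approx -0.0011123$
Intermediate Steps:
$b{\left(V \right)} = \left(4 + V\right)^{2}$
$\frac{1}{t{\left(b{\left(3 \right)} \right)} - \frac{6078282}{\left(-330748 - 2166405\right) \left(-65988 + 3583000\right)}} = \frac{1}{-899 - \frac{6078282}{\left(-330748 - 2166405\right) \left(-65988 + 3583000\right)}} = \frac{1}{-899 - \frac{6078282}{\left(-2497153\right) 3517012}} = \frac{1}{-899 - \frac{6078282}{-8782517066836}} = \frac{1}{-899 - - \frac{3039141}{4391258533418}} = \frac{1}{-899 + \frac{3039141}{4391258533418}} = \frac{1}{- \frac{3947741418503641}{4391258533418}} = - \frac{4391258533418}{3947741418503641}$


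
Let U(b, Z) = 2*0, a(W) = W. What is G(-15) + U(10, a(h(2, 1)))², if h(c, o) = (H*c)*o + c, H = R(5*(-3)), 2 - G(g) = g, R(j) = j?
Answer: 17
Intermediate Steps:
G(g) = 2 - g
H = -15 (H = 5*(-3) = -15)
h(c, o) = c - 15*c*o (h(c, o) = (-15*c)*o + c = -15*c*o + c = c - 15*c*o)
U(b, Z) = 0
G(-15) + U(10, a(h(2, 1)))² = (2 - 1*(-15)) + 0² = (2 + 15) + 0 = 17 + 0 = 17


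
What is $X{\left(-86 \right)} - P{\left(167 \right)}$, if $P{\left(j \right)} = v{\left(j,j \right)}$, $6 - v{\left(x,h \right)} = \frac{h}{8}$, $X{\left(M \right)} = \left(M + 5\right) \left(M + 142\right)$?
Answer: $- \frac{36169}{8} \approx -4521.1$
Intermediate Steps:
$X{\left(M \right)} = \left(5 + M\right) \left(142 + M\right)$
$v{\left(x,h \right)} = 6 - \frac{h}{8}$
$P{\left(j \right)} = 6 - \frac{j}{8}$
$X{\left(-86 \right)} - P{\left(167 \right)} = \left(710 + \left(-86\right)^{2} + 147 \left(-86\right)\right) - \left(6 - \frac{167}{8}\right) = \left(710 + 7396 - 12642\right) - \left(6 - \frac{167}{8}\right) = -4536 - - \frac{119}{8} = -4536 + \frac{119}{8} = - \frac{36169}{8}$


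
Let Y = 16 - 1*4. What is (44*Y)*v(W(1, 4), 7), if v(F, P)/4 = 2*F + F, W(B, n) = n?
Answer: 25344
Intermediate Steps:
Y = 12 (Y = 16 - 4 = 12)
v(F, P) = 12*F (v(F, P) = 4*(2*F + F) = 4*(3*F) = 12*F)
(44*Y)*v(W(1, 4), 7) = (44*12)*(12*4) = 528*48 = 25344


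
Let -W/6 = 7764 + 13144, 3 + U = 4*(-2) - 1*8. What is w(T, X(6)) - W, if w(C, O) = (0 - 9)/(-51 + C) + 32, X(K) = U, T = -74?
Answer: 15685009/125 ≈ 1.2548e+5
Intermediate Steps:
U = -19 (U = -3 + (4*(-2) - 1*8) = -3 + (-8 - 8) = -3 - 16 = -19)
X(K) = -19
w(C, O) = 32 - 9/(-51 + C) (w(C, O) = -9/(-51 + C) + 32 = 32 - 9/(-51 + C))
W = -125448 (W = -6*(7764 + 13144) = -6*20908 = -125448)
w(T, X(6)) - W = (-1641 + 32*(-74))/(-51 - 74) - 1*(-125448) = (-1641 - 2368)/(-125) + 125448 = -1/125*(-4009) + 125448 = 4009/125 + 125448 = 15685009/125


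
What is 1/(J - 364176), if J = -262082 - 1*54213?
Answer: -1/680471 ≈ -1.4696e-6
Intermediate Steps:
J = -316295 (J = -262082 - 54213 = -316295)
1/(J - 364176) = 1/(-316295 - 364176) = 1/(-680471) = -1/680471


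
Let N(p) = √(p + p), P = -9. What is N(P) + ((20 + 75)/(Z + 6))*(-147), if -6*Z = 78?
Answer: 1995 + 3*I*√2 ≈ 1995.0 + 4.2426*I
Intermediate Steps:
Z = -13 (Z = -⅙*78 = -13)
N(p) = √2*√p (N(p) = √(2*p) = √2*√p)
N(P) + ((20 + 75)/(Z + 6))*(-147) = √2*√(-9) + ((20 + 75)/(-13 + 6))*(-147) = √2*(3*I) + (95/(-7))*(-147) = 3*I*√2 + (95*(-⅐))*(-147) = 3*I*√2 - 95/7*(-147) = 3*I*√2 + 1995 = 1995 + 3*I*√2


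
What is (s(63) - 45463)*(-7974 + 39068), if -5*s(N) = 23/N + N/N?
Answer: -63613575502/45 ≈ -1.4136e+9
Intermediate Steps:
s(N) = -1/5 - 23/(5*N) (s(N) = -(23/N + N/N)/5 = -(23/N + 1)/5 = -(1 + 23/N)/5 = -1/5 - 23/(5*N))
(s(63) - 45463)*(-7974 + 39068) = ((1/5)*(-23 - 1*63)/63 - 45463)*(-7974 + 39068) = ((1/5)*(1/63)*(-23 - 63) - 45463)*31094 = ((1/5)*(1/63)*(-86) - 45463)*31094 = (-86/315 - 45463)*31094 = -14320931/315*31094 = -63613575502/45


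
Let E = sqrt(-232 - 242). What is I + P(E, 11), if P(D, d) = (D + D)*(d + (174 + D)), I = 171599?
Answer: 170651 + 370*I*sqrt(474) ≈ 1.7065e+5 + 8055.5*I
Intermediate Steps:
E = I*sqrt(474) (E = sqrt(-474) = I*sqrt(474) ≈ 21.772*I)
P(D, d) = 2*D*(174 + D + d) (P(D, d) = (2*D)*(174 + D + d) = 2*D*(174 + D + d))
I + P(E, 11) = 171599 + 2*(I*sqrt(474))*(174 + I*sqrt(474) + 11) = 171599 + 2*(I*sqrt(474))*(185 + I*sqrt(474)) = 171599 + 2*I*sqrt(474)*(185 + I*sqrt(474))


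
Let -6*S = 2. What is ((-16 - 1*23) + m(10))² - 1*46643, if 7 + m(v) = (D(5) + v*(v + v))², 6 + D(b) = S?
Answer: 113664321526/81 ≈ 1.4033e+9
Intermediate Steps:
S = -⅓ (S = -⅙*2 = -⅓ ≈ -0.33333)
D(b) = -19/3 (D(b) = -6 - ⅓ = -19/3)
m(v) = -7 + (-19/3 + 2*v²)² (m(v) = -7 + (-19/3 + v*(v + v))² = -7 + (-19/3 + v*(2*v))² = -7 + (-19/3 + 2*v²)²)
((-16 - 1*23) + m(10))² - 1*46643 = ((-16 - 1*23) + (-7 + (-19 + 6*10²)²/9))² - 1*46643 = ((-16 - 23) + (-7 + (-19 + 6*100)²/9))² - 46643 = (-39 + (-7 + (-19 + 600)²/9))² - 46643 = (-39 + (-7 + (⅑)*581²))² - 46643 = (-39 + (-7 + (⅑)*337561))² - 46643 = (-39 + (-7 + 337561/9))² - 46643 = (-39 + 337498/9)² - 46643 = (337147/9)² - 46643 = 113668099609/81 - 46643 = 113664321526/81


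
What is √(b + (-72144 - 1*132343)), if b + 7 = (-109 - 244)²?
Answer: I*√79885 ≈ 282.64*I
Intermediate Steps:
b = 124602 (b = -7 + (-109 - 244)² = -7 + (-353)² = -7 + 124609 = 124602)
√(b + (-72144 - 1*132343)) = √(124602 + (-72144 - 1*132343)) = √(124602 + (-72144 - 132343)) = √(124602 - 204487) = √(-79885) = I*√79885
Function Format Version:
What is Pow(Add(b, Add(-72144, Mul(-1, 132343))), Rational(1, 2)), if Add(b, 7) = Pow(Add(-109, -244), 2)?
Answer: Mul(I, Pow(79885, Rational(1, 2))) ≈ Mul(282.64, I)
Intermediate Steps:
b = 124602 (b = Add(-7, Pow(Add(-109, -244), 2)) = Add(-7, Pow(-353, 2)) = Add(-7, 124609) = 124602)
Pow(Add(b, Add(-72144, Mul(-1, 132343))), Rational(1, 2)) = Pow(Add(124602, Add(-72144, Mul(-1, 132343))), Rational(1, 2)) = Pow(Add(124602, Add(-72144, -132343)), Rational(1, 2)) = Pow(Add(124602, -204487), Rational(1, 2)) = Pow(-79885, Rational(1, 2)) = Mul(I, Pow(79885, Rational(1, 2)))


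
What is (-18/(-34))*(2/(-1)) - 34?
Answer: -596/17 ≈ -35.059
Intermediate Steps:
(-18/(-34))*(2/(-1)) - 34 = (-18*(-1/34))*(2*(-1)) - 34 = (9/17)*(-2) - 34 = -18/17 - 34 = -596/17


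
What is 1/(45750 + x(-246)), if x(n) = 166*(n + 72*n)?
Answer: -1/2935278 ≈ -3.4068e-7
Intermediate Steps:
x(n) = 12118*n (x(n) = 166*(73*n) = 12118*n)
1/(45750 + x(-246)) = 1/(45750 + 12118*(-246)) = 1/(45750 - 2981028) = 1/(-2935278) = -1/2935278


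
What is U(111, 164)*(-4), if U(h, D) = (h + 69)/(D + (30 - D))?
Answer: -24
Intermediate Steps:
U(h, D) = 23/10 + h/30 (U(h, D) = (69 + h)/30 = (69 + h)*(1/30) = 23/10 + h/30)
U(111, 164)*(-4) = (23/10 + (1/30)*111)*(-4) = (23/10 + 37/10)*(-4) = 6*(-4) = -24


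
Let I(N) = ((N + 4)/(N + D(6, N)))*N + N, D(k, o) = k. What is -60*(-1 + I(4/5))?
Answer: -372/17 ≈ -21.882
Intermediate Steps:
I(N) = N + N*(4 + N)/(6 + N) (I(N) = ((N + 4)/(N + 6))*N + N = ((4 + N)/(6 + N))*N + N = N*(4 + N)/(6 + N) + N = N + N*(4 + N)/(6 + N))
-60*(-1 + I(4/5)) = -60*(-1 + 2*(4/5)*(5 + 4/5)/(6 + 4/5)) = -60*(-1 + 2*(4*(⅕))*(5 + 4*(⅕))/(6 + 4*(⅕))) = -60*(-1 + 2*(⅘)*(5 + ⅘)/(6 + ⅘)) = -60*(-1 + 2*(⅘)*(29/5)/(34/5)) = -60*(-1 + 2*(⅘)*(5/34)*(29/5)) = -60*(-1 + 116/85) = -60*31/85 = -372/17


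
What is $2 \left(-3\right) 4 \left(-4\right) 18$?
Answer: $1728$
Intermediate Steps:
$2 \left(-3\right) 4 \left(-4\right) 18 = \left(-6\right) 4 \left(-4\right) 18 = \left(-24\right) \left(-4\right) 18 = 96 \cdot 18 = 1728$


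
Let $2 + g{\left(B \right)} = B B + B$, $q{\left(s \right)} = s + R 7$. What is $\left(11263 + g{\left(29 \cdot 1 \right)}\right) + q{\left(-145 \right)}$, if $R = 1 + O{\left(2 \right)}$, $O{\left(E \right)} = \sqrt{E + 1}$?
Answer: $11993 + 7 \sqrt{3} \approx 12005.0$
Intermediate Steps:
$O{\left(E \right)} = \sqrt{1 + E}$
$R = 1 + \sqrt{3}$ ($R = 1 + \sqrt{1 + 2} = 1 + \sqrt{3} \approx 2.7321$)
$q{\left(s \right)} = 7 + s + 7 \sqrt{3}$ ($q{\left(s \right)} = s + \left(1 + \sqrt{3}\right) 7 = s + \left(7 + 7 \sqrt{3}\right) = 7 + s + 7 \sqrt{3}$)
$g{\left(B \right)} = -2 + B + B^{2}$ ($g{\left(B \right)} = -2 + \left(B B + B\right) = -2 + \left(B^{2} + B\right) = -2 + \left(B + B^{2}\right) = -2 + B + B^{2}$)
$\left(11263 + g{\left(29 \cdot 1 \right)}\right) + q{\left(-145 \right)} = \left(11263 + \left(-2 + 29 \cdot 1 + \left(29 \cdot 1\right)^{2}\right)\right) + \left(7 - 145 + 7 \sqrt{3}\right) = \left(11263 + \left(-2 + 29 + 29^{2}\right)\right) - \left(138 - 7 \sqrt{3}\right) = \left(11263 + \left(-2 + 29 + 841\right)\right) - \left(138 - 7 \sqrt{3}\right) = \left(11263 + 868\right) - \left(138 - 7 \sqrt{3}\right) = 12131 - \left(138 - 7 \sqrt{3}\right) = 11993 + 7 \sqrt{3}$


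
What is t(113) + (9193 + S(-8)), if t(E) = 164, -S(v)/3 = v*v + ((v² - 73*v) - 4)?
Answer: 7233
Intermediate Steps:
S(v) = 12 - 6*v² + 219*v (S(v) = -3*(v*v + ((v² - 73*v) - 4)) = -3*(v² + (-4 + v² - 73*v)) = -3*(-4 - 73*v + 2*v²) = 12 - 6*v² + 219*v)
t(113) + (9193 + S(-8)) = 164 + (9193 + (12 - 6*(-8)² + 219*(-8))) = 164 + (9193 + (12 - 6*64 - 1752)) = 164 + (9193 + (12 - 384 - 1752)) = 164 + (9193 - 2124) = 164 + 7069 = 7233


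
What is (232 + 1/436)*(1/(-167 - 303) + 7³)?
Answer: 16306773977/204920 ≈ 79576.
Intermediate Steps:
(232 + 1/436)*(1/(-167 - 303) + 7³) = (232 + 1/436)*(1/(-470) + 343) = 101153*(-1/470 + 343)/436 = (101153/436)*(161209/470) = 16306773977/204920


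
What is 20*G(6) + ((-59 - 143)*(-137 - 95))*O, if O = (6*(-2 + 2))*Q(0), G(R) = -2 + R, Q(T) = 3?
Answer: 80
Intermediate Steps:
O = 0 (O = (6*(-2 + 2))*3 = (6*0)*3 = 0*3 = 0)
20*G(6) + ((-59 - 143)*(-137 - 95))*O = 20*(-2 + 6) + ((-59 - 143)*(-137 - 95))*0 = 20*4 - 202*(-232)*0 = 80 + 46864*0 = 80 + 0 = 80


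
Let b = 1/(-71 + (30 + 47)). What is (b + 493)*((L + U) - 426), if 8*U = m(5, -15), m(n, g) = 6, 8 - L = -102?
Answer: -3731299/24 ≈ -1.5547e+5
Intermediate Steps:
L = 110 (L = 8 - 1*(-102) = 8 + 102 = 110)
b = ⅙ (b = 1/(-71 + 77) = 1/6 = ⅙ ≈ 0.16667)
U = ¾ (U = (⅛)*6 = ¾ ≈ 0.75000)
(b + 493)*((L + U) - 426) = (⅙ + 493)*((110 + ¾) - 426) = 2959*(443/4 - 426)/6 = (2959/6)*(-1261/4) = -3731299/24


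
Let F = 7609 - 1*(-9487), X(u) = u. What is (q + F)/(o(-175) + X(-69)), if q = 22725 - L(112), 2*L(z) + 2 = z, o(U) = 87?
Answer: 19883/9 ≈ 2209.2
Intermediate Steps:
L(z) = -1 + z/2
F = 17096 (F = 7609 + 9487 = 17096)
q = 22670 (q = 22725 - (-1 + (½)*112) = 22725 - (-1 + 56) = 22725 - 1*55 = 22725 - 55 = 22670)
(q + F)/(o(-175) + X(-69)) = (22670 + 17096)/(87 - 69) = 39766/18 = 39766*(1/18) = 19883/9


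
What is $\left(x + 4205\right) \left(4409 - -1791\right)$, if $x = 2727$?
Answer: $42978400$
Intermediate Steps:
$\left(x + 4205\right) \left(4409 - -1791\right) = \left(2727 + 4205\right) \left(4409 - -1791\right) = 6932 \left(4409 + 1791\right) = 6932 \cdot 6200 = 42978400$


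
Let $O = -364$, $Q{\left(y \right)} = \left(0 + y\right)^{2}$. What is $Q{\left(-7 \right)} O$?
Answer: $-17836$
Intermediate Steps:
$Q{\left(y \right)} = y^{2}$
$Q{\left(-7 \right)} O = \left(-7\right)^{2} \left(-364\right) = 49 \left(-364\right) = -17836$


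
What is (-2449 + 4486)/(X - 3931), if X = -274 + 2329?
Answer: -291/268 ≈ -1.0858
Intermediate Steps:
X = 2055
(-2449 + 4486)/(X - 3931) = (-2449 + 4486)/(2055 - 3931) = 2037/(-1876) = 2037*(-1/1876) = -291/268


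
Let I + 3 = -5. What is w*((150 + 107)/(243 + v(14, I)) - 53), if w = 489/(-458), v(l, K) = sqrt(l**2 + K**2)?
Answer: 746547987/13462681 + 125673*sqrt(65)/13462681 ≈ 55.528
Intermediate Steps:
I = -8 (I = -3 - 5 = -8)
v(l, K) = sqrt(K**2 + l**2)
w = -489/458 (w = 489*(-1/458) = -489/458 ≈ -1.0677)
w*((150 + 107)/(243 + v(14, I)) - 53) = -489*((150 + 107)/(243 + sqrt((-8)**2 + 14**2)) - 53)/458 = -489*(257/(243 + sqrt(64 + 196)) - 53)/458 = -489*(257/(243 + sqrt(260)) - 53)/458 = -489*(257/(243 + 2*sqrt(65)) - 53)/458 = -489*(-53 + 257/(243 + 2*sqrt(65)))/458 = 25917/458 - 125673/(458*(243 + 2*sqrt(65)))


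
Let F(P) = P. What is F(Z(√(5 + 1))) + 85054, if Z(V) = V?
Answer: 85054 + √6 ≈ 85057.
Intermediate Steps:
F(Z(√(5 + 1))) + 85054 = √(5 + 1) + 85054 = √6 + 85054 = 85054 + √6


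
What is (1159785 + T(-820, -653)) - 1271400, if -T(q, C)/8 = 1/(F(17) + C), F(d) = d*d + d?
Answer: -38730397/347 ≈ -1.1162e+5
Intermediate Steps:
F(d) = d + d**2 (F(d) = d**2 + d = d + d**2)
T(q, C) = -8/(306 + C) (T(q, C) = -8/(17*(1 + 17) + C) = -8/(17*18 + C) = -8/(306 + C))
(1159785 + T(-820, -653)) - 1271400 = (1159785 - 8/(306 - 653)) - 1271400 = (1159785 - 8/(-347)) - 1271400 = (1159785 - 8*(-1/347)) - 1271400 = (1159785 + 8/347) - 1271400 = 402445403/347 - 1271400 = -38730397/347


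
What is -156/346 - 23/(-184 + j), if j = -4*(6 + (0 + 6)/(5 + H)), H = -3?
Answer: -13181/38060 ≈ -0.34632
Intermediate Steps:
j = -36 (j = -4*(6 + (0 + 6)/(5 - 3)) = -4*(6 + 6/2) = -4*(6 + 6*(1/2)) = -4*(6 + 3) = -4*9 = -36)
-156/346 - 23/(-184 + j) = -156/346 - 23/(-184 - 36) = -156*1/346 - 23/(-220) = -78/173 - 23*(-1/220) = -78/173 + 23/220 = -13181/38060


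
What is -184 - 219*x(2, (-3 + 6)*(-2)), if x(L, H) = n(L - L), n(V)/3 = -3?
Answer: 1787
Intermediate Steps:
n(V) = -9 (n(V) = 3*(-3) = -9)
x(L, H) = -9
-184 - 219*x(2, (-3 + 6)*(-2)) = -184 - 219*(-9) = -184 + 1971 = 1787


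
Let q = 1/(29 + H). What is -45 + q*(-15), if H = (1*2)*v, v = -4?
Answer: -320/7 ≈ -45.714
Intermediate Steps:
H = -8 (H = (1*2)*(-4) = 2*(-4) = -8)
q = 1/21 (q = 1/(29 - 8) = 1/21 ≈ 0.047619)
-45 + q*(-15) = -45 + (1/21)*(-15) = -45 - 5/7 = -320/7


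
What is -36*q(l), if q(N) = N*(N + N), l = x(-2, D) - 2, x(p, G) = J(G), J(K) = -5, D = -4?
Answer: -3528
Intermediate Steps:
x(p, G) = -5
l = -7 (l = -5 - 2 = -7)
q(N) = 2*N**2 (q(N) = N*(2*N) = 2*N**2)
-36*q(l) = -72*(-7)**2 = -72*49 = -36*98 = -3528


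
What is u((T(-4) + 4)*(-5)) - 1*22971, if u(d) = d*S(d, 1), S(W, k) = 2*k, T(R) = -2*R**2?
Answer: -22691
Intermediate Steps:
u(d) = 2*d (u(d) = d*(2*1) = d*2 = 2*d)
u((T(-4) + 4)*(-5)) - 1*22971 = 2*((-2*(-4)**2 + 4)*(-5)) - 1*22971 = 2*((-2*16 + 4)*(-5)) - 22971 = 2*((-32 + 4)*(-5)) - 22971 = 2*(-28*(-5)) - 22971 = 2*140 - 22971 = 280 - 22971 = -22691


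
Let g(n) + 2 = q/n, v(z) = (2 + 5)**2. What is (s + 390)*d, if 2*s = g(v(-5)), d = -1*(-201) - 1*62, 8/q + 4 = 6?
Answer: 2649757/49 ≈ 54077.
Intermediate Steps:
q = 4 (q = 8/(-4 + 6) = 8/2 = 8*(1/2) = 4)
v(z) = 49 (v(z) = 7**2 = 49)
d = 139 (d = 201 - 62 = 139)
g(n) = -2 + 4/n
s = -47/49 (s = (-2 + 4/49)/2 = (1/2)*(-94/49) = -47/49 ≈ -0.95918)
(s + 390)*d = (-47/49 + 390)*139 = (19063/49)*139 = 2649757/49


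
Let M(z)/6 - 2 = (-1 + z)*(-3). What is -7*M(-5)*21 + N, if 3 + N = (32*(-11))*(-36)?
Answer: -4971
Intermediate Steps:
N = 12669 (N = -3 + (32*(-11))*(-36) = -3 - 352*(-36) = -3 + 12672 = 12669)
M(z) = 30 - 18*z (M(z) = 12 + 6*((-1 + z)*(-3)) = 12 + 6*(3 - 3*z) = 12 + (18 - 18*z) = 30 - 18*z)
-7*M(-5)*21 + N = -7*(30 - 18*(-5))*21 + 12669 = -7*(30 + 90)*21 + 12669 = -7*120*21 + 12669 = -840*21 + 12669 = -17640 + 12669 = -4971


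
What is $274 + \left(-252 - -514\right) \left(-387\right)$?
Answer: $-101120$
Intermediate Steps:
$274 + \left(-252 - -514\right) \left(-387\right) = 274 + \left(-252 + 514\right) \left(-387\right) = 274 + 262 \left(-387\right) = 274 - 101394 = -101120$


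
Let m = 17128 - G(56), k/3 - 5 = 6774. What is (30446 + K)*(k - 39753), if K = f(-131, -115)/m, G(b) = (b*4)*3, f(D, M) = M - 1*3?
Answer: -1215973739166/2057 ≈ -5.9114e+8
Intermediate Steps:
f(D, M) = -3 + M (f(D, M) = M - 3 = -3 + M)
k = 20337 (k = 15 + 3*6774 = 15 + 20322 = 20337)
G(b) = 12*b (G(b) = (4*b)*3 = 12*b)
m = 16456 (m = 17128 - 12*56 = 17128 - 1*672 = 17128 - 672 = 16456)
K = -59/8228 (K = (-3 - 115)/16456 = -118*1/16456 = -59/8228 ≈ -0.0071706)
(30446 + K)*(k - 39753) = (30446 - 59/8228)*(20337 - 39753) = (250509629/8228)*(-19416) = -1215973739166/2057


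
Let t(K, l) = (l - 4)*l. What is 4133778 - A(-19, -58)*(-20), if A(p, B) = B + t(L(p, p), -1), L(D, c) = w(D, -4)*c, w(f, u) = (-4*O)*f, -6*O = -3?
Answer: 4132718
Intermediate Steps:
O = ½ (O = -⅙*(-3) = ½ ≈ 0.50000)
w(f, u) = -2*f (w(f, u) = (-4*½)*f = -2*f)
L(D, c) = -2*D*c (L(D, c) = (-2*D)*c = -2*D*c)
t(K, l) = l*(-4 + l) (t(K, l) = (-4 + l)*l = l*(-4 + l))
A(p, B) = 5 + B (A(p, B) = B - (-4 - 1) = B - 1*(-5) = B + 5 = 5 + B)
4133778 - A(-19, -58)*(-20) = 4133778 - (5 - 58)*(-20) = 4133778 - (-53)*(-20) = 4133778 - 1*1060 = 4133778 - 1060 = 4132718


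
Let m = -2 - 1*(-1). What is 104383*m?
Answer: -104383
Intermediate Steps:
m = -1 (m = -2 + 1 = -1)
104383*m = 104383*(-1) = -104383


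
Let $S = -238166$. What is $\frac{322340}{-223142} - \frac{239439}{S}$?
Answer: $- \frac{11670765551}{26572418786} \approx -0.43921$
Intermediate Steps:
$\frac{322340}{-223142} - \frac{239439}{S} = \frac{322340}{-223142} - \frac{239439}{-238166} = 322340 \left(- \frac{1}{223142}\right) - - \frac{239439}{238166} = - \frac{161170}{111571} + \frac{239439}{238166} = - \frac{11670765551}{26572418786}$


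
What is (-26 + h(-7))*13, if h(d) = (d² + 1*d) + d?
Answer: 117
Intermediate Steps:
h(d) = d² + 2*d (h(d) = (d² + d) + d = (d + d²) + d = d² + 2*d)
(-26 + h(-7))*13 = (-26 - 7*(2 - 7))*13 = (-26 - 7*(-5))*13 = (-26 + 35)*13 = 9*13 = 117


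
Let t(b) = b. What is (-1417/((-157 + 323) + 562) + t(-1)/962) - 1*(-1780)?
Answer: 47893623/26936 ≈ 1778.1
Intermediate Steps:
(-1417/((-157 + 323) + 562) + t(-1)/962) - 1*(-1780) = (-1417/((-157 + 323) + 562) - 1/962) - 1*(-1780) = (-1417/(166 + 562) - 1*1/962) + 1780 = (-1417/728 - 1/962) + 1780 = (-1417*1/728 - 1/962) + 1780 = (-109/56 - 1/962) + 1780 = -52457/26936 + 1780 = 47893623/26936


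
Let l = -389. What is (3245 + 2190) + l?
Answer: 5046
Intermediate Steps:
(3245 + 2190) + l = (3245 + 2190) - 389 = 5435 - 389 = 5046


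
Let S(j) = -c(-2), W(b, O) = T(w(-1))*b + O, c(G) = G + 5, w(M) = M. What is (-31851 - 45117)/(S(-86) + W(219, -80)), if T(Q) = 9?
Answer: -9621/236 ≈ -40.767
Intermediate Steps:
c(G) = 5 + G
W(b, O) = O + 9*b (W(b, O) = 9*b + O = O + 9*b)
S(j) = -3 (S(j) = -(5 - 2) = -1*3 = -3)
(-31851 - 45117)/(S(-86) + W(219, -80)) = (-31851 - 45117)/(-3 + (-80 + 9*219)) = -76968/(-3 + (-80 + 1971)) = -76968/(-3 + 1891) = -76968/1888 = -76968*1/1888 = -9621/236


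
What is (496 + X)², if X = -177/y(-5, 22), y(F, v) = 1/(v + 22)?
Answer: 53173264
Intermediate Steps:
y(F, v) = 1/(22 + v)
X = -7788 (X = -177/(1/(22 + 22)) = -177/(1/44) = -177/1/44 = -177*44 = -7788)
(496 + X)² = (496 - 7788)² = (-7292)² = 53173264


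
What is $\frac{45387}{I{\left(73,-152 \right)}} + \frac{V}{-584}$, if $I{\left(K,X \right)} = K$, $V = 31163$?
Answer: $\frac{331933}{584} \approx 568.38$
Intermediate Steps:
$\frac{45387}{I{\left(73,-152 \right)}} + \frac{V}{-584} = \frac{45387}{73} + \frac{31163}{-584} = 45387 \cdot \frac{1}{73} + 31163 \left(- \frac{1}{584}\right) = \frac{45387}{73} - \frac{31163}{584} = \frac{331933}{584}$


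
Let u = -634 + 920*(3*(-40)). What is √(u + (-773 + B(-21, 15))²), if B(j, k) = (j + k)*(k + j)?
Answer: 9*√5335 ≈ 657.37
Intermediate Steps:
B(j, k) = (j + k)² (B(j, k) = (j + k)*(j + k) = (j + k)²)
u = -111034 (u = -634 + 920*(-120) = -634 - 110400 = -111034)
√(u + (-773 + B(-21, 15))²) = √(-111034 + (-773 + (-21 + 15)²)²) = √(-111034 + (-773 + (-6)²)²) = √(-111034 + (-773 + 36)²) = √(-111034 + (-737)²) = √(-111034 + 543169) = √432135 = 9*√5335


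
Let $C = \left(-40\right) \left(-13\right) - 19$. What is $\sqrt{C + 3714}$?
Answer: $\sqrt{4215} \approx 64.923$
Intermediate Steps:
$C = 501$ ($C = 520 - 19 = 501$)
$\sqrt{C + 3714} = \sqrt{501 + 3714} = \sqrt{4215}$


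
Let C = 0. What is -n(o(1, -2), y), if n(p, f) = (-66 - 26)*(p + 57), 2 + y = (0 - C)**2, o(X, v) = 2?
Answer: 5428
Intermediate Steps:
y = -2 (y = -2 + (0 - 1*0)**2 = -2 + (0 + 0)**2 = -2 + 0**2 = -2 + 0 = -2)
n(p, f) = -5244 - 92*p (n(p, f) = -92*(57 + p) = -5244 - 92*p)
-n(o(1, -2), y) = -(-5244 - 92*2) = -(-5244 - 184) = -1*(-5428) = 5428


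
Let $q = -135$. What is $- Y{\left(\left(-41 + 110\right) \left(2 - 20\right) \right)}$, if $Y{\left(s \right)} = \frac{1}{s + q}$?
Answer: $\frac{1}{1377} \approx 0.00072622$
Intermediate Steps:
$Y{\left(s \right)} = \frac{1}{-135 + s}$ ($Y{\left(s \right)} = \frac{1}{s - 135} = \frac{1}{-135 + s}$)
$- Y{\left(\left(-41 + 110\right) \left(2 - 20\right) \right)} = - \frac{1}{-135 + \left(-41 + 110\right) \left(2 - 20\right)} = - \frac{1}{-135 + 69 \left(-18\right)} = - \frac{1}{-135 - 1242} = - \frac{1}{-1377} = \left(-1\right) \left(- \frac{1}{1377}\right) = \frac{1}{1377}$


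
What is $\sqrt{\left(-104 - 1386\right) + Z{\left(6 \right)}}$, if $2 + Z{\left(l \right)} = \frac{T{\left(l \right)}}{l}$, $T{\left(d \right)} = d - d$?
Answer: $2 i \sqrt{373} \approx 38.626 i$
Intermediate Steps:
$T{\left(d \right)} = 0$
$Z{\left(l \right)} = -2$ ($Z{\left(l \right)} = -2 + \frac{0}{l} = -2 + 0 = -2$)
$\sqrt{\left(-104 - 1386\right) + Z{\left(6 \right)}} = \sqrt{\left(-104 - 1386\right) - 2} = \sqrt{-1490 - 2} = \sqrt{-1492} = 2 i \sqrt{373}$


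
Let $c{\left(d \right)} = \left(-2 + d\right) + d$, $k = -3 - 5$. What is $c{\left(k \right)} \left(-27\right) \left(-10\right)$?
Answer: $-4860$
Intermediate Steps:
$k = -8$
$c{\left(d \right)} = -2 + 2 d$
$c{\left(k \right)} \left(-27\right) \left(-10\right) = \left(-2 + 2 \left(-8\right)\right) \left(-27\right) \left(-10\right) = \left(-2 - 16\right) \left(-27\right) \left(-10\right) = \left(-18\right) \left(-27\right) \left(-10\right) = 486 \left(-10\right) = -4860$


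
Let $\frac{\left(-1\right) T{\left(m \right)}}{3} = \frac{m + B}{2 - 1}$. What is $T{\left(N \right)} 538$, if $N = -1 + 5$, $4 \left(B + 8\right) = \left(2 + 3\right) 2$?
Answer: $2421$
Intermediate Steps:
$B = - \frac{11}{2}$ ($B = -8 + \frac{\left(2 + 3\right) 2}{4} = -8 + \frac{5 \cdot 2}{4} = -8 + \frac{1}{4} \cdot 10 = -8 + \frac{5}{2} = - \frac{11}{2} \approx -5.5$)
$N = 4$
$T{\left(m \right)} = \frac{33}{2} - 3 m$ ($T{\left(m \right)} = - 3 \frac{m - \frac{11}{2}}{2 - 1} = - 3 \frac{- \frac{11}{2} + m}{1} = - 3 \left(- \frac{11}{2} + m\right) 1 = - 3 \left(- \frac{11}{2} + m\right) = \frac{33}{2} - 3 m$)
$T{\left(N \right)} 538 = \left(\frac{33}{2} - 12\right) 538 = \frac{9}{2} \cdot 538 = 2421$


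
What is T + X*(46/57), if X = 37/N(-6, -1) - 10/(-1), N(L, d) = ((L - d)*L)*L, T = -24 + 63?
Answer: 240619/5130 ≈ 46.904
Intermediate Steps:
T = 39
N(L, d) = L**2*(L - d) (N(L, d) = (L*(L - d))*L = L**2*(L - d))
X = 1763/180 (X = 37/(((-6)**2*(-6 - 1*(-1)))) - 10/(-1) = 37/((36*(-6 + 1))) - 10*(-1) = 37/((36*(-5))) + 10 = 37/(-180) + 10 = 37*(-1/180) + 10 = -37/180 + 10 = 1763/180 ≈ 9.7944)
T + X*(46/57) = 39 + 1763*(46/57)/180 = 39 + 1763*(46*(1/57))/180 = 39 + (1763/180)*(46/57) = 39 + 40549/5130 = 240619/5130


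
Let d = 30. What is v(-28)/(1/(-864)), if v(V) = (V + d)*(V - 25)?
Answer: 91584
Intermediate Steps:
v(V) = (-25 + V)*(30 + V) (v(V) = (V + 30)*(V - 25) = (30 + V)*(-25 + V) = (-25 + V)*(30 + V))
v(-28)/(1/(-864)) = (-750 + (-28)² + 5*(-28))/(1/(-864)) = (-750 + 784 - 140)/(-1/864) = -106*(-864) = 91584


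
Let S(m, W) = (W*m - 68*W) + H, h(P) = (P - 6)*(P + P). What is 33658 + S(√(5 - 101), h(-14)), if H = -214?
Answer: -4636 + 2240*I*√6 ≈ -4636.0 + 5486.9*I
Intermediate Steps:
h(P) = 2*P*(-6 + P) (h(P) = (-6 + P)*(2*P) = 2*P*(-6 + P))
S(m, W) = -214 - 68*W + W*m (S(m, W) = (W*m - 68*W) - 214 = (-68*W + W*m) - 214 = -214 - 68*W + W*m)
33658 + S(√(5 - 101), h(-14)) = 33658 + (-214 - 136*(-14)*(-6 - 14) + (2*(-14)*(-6 - 14))*√(5 - 101)) = 33658 + (-214 - 136*(-14)*(-20) + (2*(-14)*(-20))*√(-96)) = 33658 + (-214 - 68*560 + 560*(4*I*√6)) = 33658 + (-214 - 38080 + 2240*I*√6) = 33658 + (-38294 + 2240*I*√6) = -4636 + 2240*I*√6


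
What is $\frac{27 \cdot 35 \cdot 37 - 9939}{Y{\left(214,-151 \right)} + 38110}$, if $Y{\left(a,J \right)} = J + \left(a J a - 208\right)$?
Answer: $- \frac{25026}{6877445} \approx -0.0036389$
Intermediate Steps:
$Y{\left(a,J \right)} = -208 + J + J a^{2}$ ($Y{\left(a,J \right)} = J + \left(J a a - 208\right) = J + \left(J a^{2} - 208\right) = J + \left(-208 + J a^{2}\right) = -208 + J + J a^{2}$)
$\frac{27 \cdot 35 \cdot 37 - 9939}{Y{\left(214,-151 \right)} + 38110} = \frac{27 \cdot 35 \cdot 37 - 9939}{\left(-208 - 151 - 151 \cdot 214^{2}\right) + 38110} = \frac{945 \cdot 37 - 9939}{\left(-208 - 151 - 6915196\right) + 38110} = \frac{34965 - 9939}{\left(-208 - 151 - 6915196\right) + 38110} = \frac{25026}{-6915555 + 38110} = \frac{25026}{-6877445} = 25026 \left(- \frac{1}{6877445}\right) = - \frac{25026}{6877445}$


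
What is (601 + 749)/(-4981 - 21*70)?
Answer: -1350/6451 ≈ -0.20927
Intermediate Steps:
(601 + 749)/(-4981 - 21*70) = 1350/(-4981 - 1470) = 1350/(-6451) = 1350*(-1/6451) = -1350/6451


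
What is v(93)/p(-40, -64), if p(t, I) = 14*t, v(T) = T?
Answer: -93/560 ≈ -0.16607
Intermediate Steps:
v(93)/p(-40, -64) = 93/((14*(-40))) = 93/(-560) = 93*(-1/560) = -93/560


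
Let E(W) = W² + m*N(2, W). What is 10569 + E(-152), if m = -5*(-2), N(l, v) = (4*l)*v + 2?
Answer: 21533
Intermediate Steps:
N(l, v) = 2 + 4*l*v (N(l, v) = 4*l*v + 2 = 2 + 4*l*v)
m = 10
E(W) = 20 + W² + 80*W (E(W) = W² + 10*(2 + 4*2*W) = W² + 10*(2 + 8*W) = W² + (20 + 80*W) = 20 + W² + 80*W)
10569 + E(-152) = 10569 + (20 + (-152)² + 80*(-152)) = 10569 + (20 + 23104 - 12160) = 10569 + 10964 = 21533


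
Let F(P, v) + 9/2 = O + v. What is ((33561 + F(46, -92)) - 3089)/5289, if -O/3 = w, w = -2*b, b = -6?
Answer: 60679/10578 ≈ 5.7363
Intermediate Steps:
w = 12 (w = -2*(-6) = 12)
O = -36 (O = -3*12 = -36)
F(P, v) = -81/2 + v (F(P, v) = -9/2 + (-36 + v) = -81/2 + v)
((33561 + F(46, -92)) - 3089)/5289 = ((33561 + (-81/2 - 92)) - 3089)/5289 = ((33561 - 265/2) - 3089)*(1/5289) = (66857/2 - 3089)*(1/5289) = (60679/2)*(1/5289) = 60679/10578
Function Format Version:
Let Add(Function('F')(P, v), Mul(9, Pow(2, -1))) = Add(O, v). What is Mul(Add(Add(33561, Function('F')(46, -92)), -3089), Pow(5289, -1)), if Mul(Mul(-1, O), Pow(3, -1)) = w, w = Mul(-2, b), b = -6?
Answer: Rational(60679, 10578) ≈ 5.7363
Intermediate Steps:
w = 12 (w = Mul(-2, -6) = 12)
O = -36 (O = Mul(-3, 12) = -36)
Function('F')(P, v) = Add(Rational(-81, 2), v) (Function('F')(P, v) = Add(Rational(-9, 2), Add(-36, v)) = Add(Rational(-81, 2), v))
Mul(Add(Add(33561, Function('F')(46, -92)), -3089), Pow(5289, -1)) = Mul(Add(Add(33561, Add(Rational(-81, 2), -92)), -3089), Pow(5289, -1)) = Mul(Add(Add(33561, Rational(-265, 2)), -3089), Rational(1, 5289)) = Mul(Add(Rational(66857, 2), -3089), Rational(1, 5289)) = Mul(Rational(60679, 2), Rational(1, 5289)) = Rational(60679, 10578)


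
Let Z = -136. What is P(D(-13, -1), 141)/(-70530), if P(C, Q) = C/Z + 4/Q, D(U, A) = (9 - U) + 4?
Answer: 1561/676241640 ≈ 2.3083e-6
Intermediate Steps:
D(U, A) = 13 - U
P(C, Q) = 4/Q - C/136 (P(C, Q) = C/(-136) + 4/Q = C*(-1/136) + 4/Q = -C/136 + 4/Q = 4/Q - C/136)
P(D(-13, -1), 141)/(-70530) = (4/141 - (13 - 1*(-13))/136)/(-70530) = (4*(1/141) - (13 + 13)/136)*(-1/70530) = (4/141 - 1/136*26)*(-1/70530) = (4/141 - 13/68)*(-1/70530) = -1561/9588*(-1/70530) = 1561/676241640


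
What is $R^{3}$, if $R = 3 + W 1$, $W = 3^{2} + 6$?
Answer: $5832$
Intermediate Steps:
$W = 15$ ($W = 9 + 6 = 15$)
$R = 18$ ($R = 3 + 15 \cdot 1 = 3 + 15 = 18$)
$R^{3} = 18^{3} = 5832$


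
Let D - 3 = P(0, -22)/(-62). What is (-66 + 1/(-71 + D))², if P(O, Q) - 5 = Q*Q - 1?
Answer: 24106599169/5531904 ≈ 4357.7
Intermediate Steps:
P(O, Q) = 4 + Q² (P(O, Q) = 5 + (Q*Q - 1) = 5 + (Q² - 1) = 5 + (-1 + Q²) = 4 + Q²)
D = -151/31 (D = 3 + (4 + (-22)²)/(-62) = 3 + (4 + 484)*(-1/62) = 3 + 488*(-1/62) = 3 - 244/31 = -151/31 ≈ -4.8710)
(-66 + 1/(-71 + D))² = (-66 + 1/(-71 - 151/31))² = (-66 + 1/(-2352/31))² = (-66 - 31/2352)² = (-155263/2352)² = 24106599169/5531904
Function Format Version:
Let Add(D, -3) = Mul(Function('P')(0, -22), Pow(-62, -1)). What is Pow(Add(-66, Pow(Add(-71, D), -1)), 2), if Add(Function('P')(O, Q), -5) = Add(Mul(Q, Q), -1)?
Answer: Rational(24106599169, 5531904) ≈ 4357.7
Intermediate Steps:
Function('P')(O, Q) = Add(4, Pow(Q, 2)) (Function('P')(O, Q) = Add(5, Add(Mul(Q, Q), -1)) = Add(5, Add(Pow(Q, 2), -1)) = Add(5, Add(-1, Pow(Q, 2))) = Add(4, Pow(Q, 2)))
D = Rational(-151, 31) (D = Add(3, Mul(Add(4, Pow(-22, 2)), Pow(-62, -1))) = Add(3, Mul(Add(4, 484), Rational(-1, 62))) = Add(3, Mul(488, Rational(-1, 62))) = Add(3, Rational(-244, 31)) = Rational(-151, 31) ≈ -4.8710)
Pow(Add(-66, Pow(Add(-71, D), -1)), 2) = Pow(Add(-66, Pow(Add(-71, Rational(-151, 31)), -1)), 2) = Pow(Add(-66, Pow(Rational(-2352, 31), -1)), 2) = Pow(Add(-66, Rational(-31, 2352)), 2) = Pow(Rational(-155263, 2352), 2) = Rational(24106599169, 5531904)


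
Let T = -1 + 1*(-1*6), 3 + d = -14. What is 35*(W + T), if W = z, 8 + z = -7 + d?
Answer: -1365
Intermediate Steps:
d = -17 (d = -3 - 14 = -17)
T = -7 (T = -1 + 1*(-6) = -1 - 6 = -7)
z = -32 (z = -8 + (-7 - 17) = -8 - 24 = -32)
W = -32
35*(W + T) = 35*(-32 - 7) = 35*(-39) = -1365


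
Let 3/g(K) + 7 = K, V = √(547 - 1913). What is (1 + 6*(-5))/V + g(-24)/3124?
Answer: -3/96844 + 29*I*√1366/1366 ≈ -3.0978e-5 + 0.78464*I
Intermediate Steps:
V = I*√1366 (V = √(-1366) = I*√1366 ≈ 36.959*I)
g(K) = 3/(-7 + K)
(1 + 6*(-5))/V + g(-24)/3124 = (1 + 6*(-5))/((I*√1366)) + (3/(-7 - 24))/3124 = (1 - 30)*(-I*√1366/1366) + (3/(-31))*(1/3124) = -(-29)*I*√1366/1366 + (3*(-1/31))*(1/3124) = 29*I*√1366/1366 - 3/31*1/3124 = 29*I*√1366/1366 - 3/96844 = -3/96844 + 29*I*√1366/1366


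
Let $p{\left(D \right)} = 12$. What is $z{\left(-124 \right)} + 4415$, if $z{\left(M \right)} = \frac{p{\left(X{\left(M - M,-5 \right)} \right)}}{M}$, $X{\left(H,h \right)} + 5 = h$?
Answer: $\frac{136862}{31} \approx 4414.9$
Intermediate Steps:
$X{\left(H,h \right)} = -5 + h$
$z{\left(M \right)} = \frac{12}{M}$
$z{\left(-124 \right)} + 4415 = \frac{12}{-124} + 4415 = 12 \left(- \frac{1}{124}\right) + 4415 = - \frac{3}{31} + 4415 = \frac{136862}{31}$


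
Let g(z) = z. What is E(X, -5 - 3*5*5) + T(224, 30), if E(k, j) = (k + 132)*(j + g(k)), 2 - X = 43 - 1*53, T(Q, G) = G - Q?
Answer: -9986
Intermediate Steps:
X = 12 (X = 2 - (43 - 1*53) = 2 - (43 - 53) = 2 - 1*(-10) = 2 + 10 = 12)
E(k, j) = (132 + k)*(j + k) (E(k, j) = (k + 132)*(j + k) = (132 + k)*(j + k))
E(X, -5 - 3*5*5) + T(224, 30) = (12² + 132*(-5 - 3*5*5) + 132*12 + (-5 - 3*5*5)*12) + (30 - 1*224) = (144 + 132*(-5 - 15*5) + 1584 + (-5 - 15*5)*12) + (30 - 224) = (144 + 132*(-5 - 75) + 1584 + (-5 - 75)*12) - 194 = (144 + 132*(-80) + 1584 - 80*12) - 194 = (144 - 10560 + 1584 - 960) - 194 = -9792 - 194 = -9986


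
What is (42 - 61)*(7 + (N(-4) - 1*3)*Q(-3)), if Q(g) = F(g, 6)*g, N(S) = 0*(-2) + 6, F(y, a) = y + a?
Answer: 380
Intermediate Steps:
F(y, a) = a + y
N(S) = 6 (N(S) = 0 + 6 = 6)
Q(g) = g*(6 + g) (Q(g) = (6 + g)*g = g*(6 + g))
(42 - 61)*(7 + (N(-4) - 1*3)*Q(-3)) = (42 - 61)*(7 + (6 - 1*3)*(-3*(6 - 3))) = -19*(7 + (6 - 3)*(-3*3)) = -19*(7 + 3*(-9)) = -19*(7 - 27) = -19*(-20) = 380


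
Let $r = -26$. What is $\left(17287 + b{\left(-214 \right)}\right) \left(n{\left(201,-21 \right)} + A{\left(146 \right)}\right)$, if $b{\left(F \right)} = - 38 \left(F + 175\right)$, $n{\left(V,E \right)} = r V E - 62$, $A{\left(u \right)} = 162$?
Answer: $2061699574$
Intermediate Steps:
$n{\left(V,E \right)} = -62 - 26 E V$ ($n{\left(V,E \right)} = - 26 V E - 62 = - 26 E V - 62 = -62 - 26 E V$)
$b{\left(F \right)} = -6650 - 38 F$ ($b{\left(F \right)} = - 38 \left(175 + F\right) = -6650 - 38 F$)
$\left(17287 + b{\left(-214 \right)}\right) \left(n{\left(201,-21 \right)} + A{\left(146 \right)}\right) = \left(17287 - -1482\right) \left(\left(-62 - \left(-546\right) 201\right) + 162\right) = \left(17287 + \left(-6650 + 8132\right)\right) \left(\left(-62 + 109746\right) + 162\right) = \left(17287 + 1482\right) \left(109684 + 162\right) = 18769 \cdot 109846 = 2061699574$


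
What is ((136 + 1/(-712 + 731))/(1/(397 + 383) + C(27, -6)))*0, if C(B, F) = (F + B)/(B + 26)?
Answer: 0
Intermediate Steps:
C(B, F) = (B + F)/(26 + B)
((136 + 1/(-712 + 731))/(1/(397 + 383) + C(27, -6)))*0 = ((136 + 1/(-712 + 731))/(1/(397 + 383) + (27 - 6)/(26 + 27)))*0 = ((136 + 1/19)/(1/780 + 21/53))*0 = ((136 + 1/19)/(1/780 + (1/53)*21))*0 = (2585/(19*(1/780 + 21/53)))*0 = (2585/(19*(16433/41340)))*0 = ((2585/19)*(41340/16433))*0 = (106863900/312227)*0 = 0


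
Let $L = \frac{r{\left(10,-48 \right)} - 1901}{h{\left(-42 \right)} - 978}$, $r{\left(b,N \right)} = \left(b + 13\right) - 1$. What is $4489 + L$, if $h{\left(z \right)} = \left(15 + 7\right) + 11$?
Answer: $\frac{4243984}{945} \approx 4491.0$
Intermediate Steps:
$h{\left(z \right)} = 33$ ($h{\left(z \right)} = 22 + 11 = 33$)
$r{\left(b,N \right)} = 12 + b$ ($r{\left(b,N \right)} = \left(13 + b\right) - 1 = 12 + b$)
$L = \frac{1879}{945}$ ($L = \frac{\left(12 + 10\right) - 1901}{33 - 978} = \frac{22 - 1901}{-945} = \left(-1879\right) \left(- \frac{1}{945}\right) = \frac{1879}{945} \approx 1.9884$)
$4489 + L = 4489 + \frac{1879}{945} = \frac{4243984}{945}$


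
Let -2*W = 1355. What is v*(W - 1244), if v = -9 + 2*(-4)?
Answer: 65331/2 ≈ 32666.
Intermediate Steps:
W = -1355/2 (W = -½*1355 = -1355/2 ≈ -677.50)
v = -17 (v = -9 - 8 = -17)
v*(W - 1244) = -17*(-1355/2 - 1244) = -17*(-3843/2) = 65331/2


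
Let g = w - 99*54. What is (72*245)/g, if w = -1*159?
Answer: -1176/367 ≈ -3.2044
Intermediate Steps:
w = -159
g = -5505 (g = -159 - 99*54 = -159 - 5346 = -5505)
(72*245)/g = (72*245)/(-5505) = 17640*(-1/5505) = -1176/367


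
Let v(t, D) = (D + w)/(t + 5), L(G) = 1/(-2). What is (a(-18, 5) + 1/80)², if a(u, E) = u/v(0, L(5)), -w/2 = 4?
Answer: 207849889/1849600 ≈ 112.38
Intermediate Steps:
w = -8 (w = -2*4 = -8)
L(G) = -½
v(t, D) = (-8 + D)/(5 + t) (v(t, D) = (D - 8)/(t + 5) = (-8 + D)/(5 + t))
a(u, E) = -10*u/17 (a(u, E) = u/(((-8 - ½)/(5 + 0))) = u/((-17/2/5)) = u/(((⅕)*(-17/2))) = u/(-17/10) = u*(-10/17) = -10*u/17)
(a(-18, 5) + 1/80)² = (-10/17*(-18) + 1/80)² = (180/17 + 1/80)² = (14417/1360)² = 207849889/1849600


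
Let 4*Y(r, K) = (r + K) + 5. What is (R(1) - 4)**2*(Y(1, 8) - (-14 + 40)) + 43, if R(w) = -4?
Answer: -1397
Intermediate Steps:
Y(r, K) = 5/4 + K/4 + r/4 (Y(r, K) = ((r + K) + 5)/4 = ((K + r) + 5)/4 = (5 + K + r)/4 = 5/4 + K/4 + r/4)
(R(1) - 4)**2*(Y(1, 8) - (-14 + 40)) + 43 = (-4 - 4)**2*((5/4 + (1/4)*8 + (1/4)*1) - (-14 + 40)) + 43 = (-8)**2*((5/4 + 2 + 1/4) - 1*26) + 43 = 64*(7/2 - 26) + 43 = 64*(-45/2) + 43 = -1440 + 43 = -1397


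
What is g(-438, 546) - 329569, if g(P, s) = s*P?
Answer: -568717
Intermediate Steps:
g(P, s) = P*s
g(-438, 546) - 329569 = -438*546 - 329569 = -239148 - 329569 = -568717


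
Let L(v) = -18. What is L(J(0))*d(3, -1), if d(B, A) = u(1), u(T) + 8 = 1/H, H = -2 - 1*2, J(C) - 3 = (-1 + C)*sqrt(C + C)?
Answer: 297/2 ≈ 148.50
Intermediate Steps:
J(C) = 3 + sqrt(2)*sqrt(C)*(-1 + C) (J(C) = 3 + (-1 + C)*sqrt(C + C) = 3 + (-1 + C)*sqrt(2*C) = 3 + (-1 + C)*(sqrt(2)*sqrt(C)) = 3 + sqrt(2)*sqrt(C)*(-1 + C))
H = -4 (H = -2 - 2 = -4)
u(T) = -33/4 (u(T) = -8 + 1/(-4) = -8 - 1/4 = -33/4)
d(B, A) = -33/4
L(J(0))*d(3, -1) = -18*(-33/4) = 297/2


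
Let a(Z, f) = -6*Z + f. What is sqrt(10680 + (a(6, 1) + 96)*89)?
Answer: sqrt(16109) ≈ 126.92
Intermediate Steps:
a(Z, f) = f - 6*Z
sqrt(10680 + (a(6, 1) + 96)*89) = sqrt(10680 + ((1 - 6*6) + 96)*89) = sqrt(10680 + ((1 - 36) + 96)*89) = sqrt(10680 + (-35 + 96)*89) = sqrt(10680 + 61*89) = sqrt(10680 + 5429) = sqrt(16109)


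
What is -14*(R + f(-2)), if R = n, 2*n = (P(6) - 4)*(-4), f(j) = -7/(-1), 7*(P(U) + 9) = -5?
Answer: -482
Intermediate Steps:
P(U) = -68/7 (P(U) = -9 + (⅐)*(-5) = -9 - 5/7 = -68/7)
f(j) = 7 (f(j) = -7*(-1) = 7)
n = 192/7 (n = ((-68/7 - 4)*(-4))/2 = (-96/7*(-4))/2 = (½)*(384/7) = 192/7 ≈ 27.429)
R = 192/7 ≈ 27.429
-14*(R + f(-2)) = -14*(192/7 + 7) = -14*241/7 = -482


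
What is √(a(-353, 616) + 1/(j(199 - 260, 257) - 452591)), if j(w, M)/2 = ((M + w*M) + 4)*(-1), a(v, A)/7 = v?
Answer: I*√439543096655910/421759 ≈ 49.709*I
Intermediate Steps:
a(v, A) = 7*v
j(w, M) = -8 - 2*M - 2*M*w (j(w, M) = 2*(((M + w*M) + 4)*(-1)) = 2*(((M + M*w) + 4)*(-1)) = 2*((4 + M + M*w)*(-1)) = 2*(-4 - M - M*w) = -8 - 2*M - 2*M*w)
√(a(-353, 616) + 1/(j(199 - 260, 257) - 452591)) = √(7*(-353) + 1/((-8 - 2*257 - 2*257*(199 - 260)) - 452591)) = √(-2471 + 1/((-8 - 514 - 2*257*(-61)) - 452591)) = √(-2471 + 1/((-8 - 514 + 31354) - 452591)) = √(-2471 + 1/(30832 - 452591)) = √(-2471 + 1/(-421759)) = √(-2471 - 1/421759) = √(-1042166490/421759) = I*√439543096655910/421759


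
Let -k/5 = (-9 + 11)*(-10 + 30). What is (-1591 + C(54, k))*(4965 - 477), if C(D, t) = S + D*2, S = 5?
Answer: -6633264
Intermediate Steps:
k = -200 (k = -5*(-9 + 11)*(-10 + 30) = -10*20 = -5*40 = -200)
C(D, t) = 5 + 2*D (C(D, t) = 5 + D*2 = 5 + 2*D)
(-1591 + C(54, k))*(4965 - 477) = (-1591 + (5 + 2*54))*(4965 - 477) = (-1591 + (5 + 108))*4488 = (-1591 + 113)*4488 = -1478*4488 = -6633264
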